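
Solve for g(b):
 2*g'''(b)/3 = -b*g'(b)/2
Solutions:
 g(b) = C1 + Integral(C2*airyai(-6^(1/3)*b/2) + C3*airybi(-6^(1/3)*b/2), b)


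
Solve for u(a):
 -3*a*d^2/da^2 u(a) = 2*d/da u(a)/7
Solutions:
 u(a) = C1 + C2*a^(19/21)


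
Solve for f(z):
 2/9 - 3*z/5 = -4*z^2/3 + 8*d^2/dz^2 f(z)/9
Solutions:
 f(z) = C1 + C2*z + z^4/8 - 9*z^3/80 + z^2/8


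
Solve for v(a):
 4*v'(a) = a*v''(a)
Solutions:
 v(a) = C1 + C2*a^5


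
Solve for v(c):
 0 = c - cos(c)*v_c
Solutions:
 v(c) = C1 + Integral(c/cos(c), c)


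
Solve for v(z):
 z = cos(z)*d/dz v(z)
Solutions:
 v(z) = C1 + Integral(z/cos(z), z)


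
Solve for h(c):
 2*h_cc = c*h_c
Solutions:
 h(c) = C1 + C2*erfi(c/2)


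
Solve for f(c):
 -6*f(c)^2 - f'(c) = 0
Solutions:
 f(c) = 1/(C1 + 6*c)


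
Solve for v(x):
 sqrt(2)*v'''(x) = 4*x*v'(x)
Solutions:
 v(x) = C1 + Integral(C2*airyai(sqrt(2)*x) + C3*airybi(sqrt(2)*x), x)


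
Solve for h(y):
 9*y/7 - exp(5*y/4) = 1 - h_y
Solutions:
 h(y) = C1 - 9*y^2/14 + y + 4*exp(5*y/4)/5


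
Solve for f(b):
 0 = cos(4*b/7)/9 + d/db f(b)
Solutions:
 f(b) = C1 - 7*sin(4*b/7)/36


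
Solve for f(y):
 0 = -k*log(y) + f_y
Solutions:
 f(y) = C1 + k*y*log(y) - k*y


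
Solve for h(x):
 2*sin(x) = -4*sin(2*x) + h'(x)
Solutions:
 h(x) = C1 + 4*sin(x)^2 - 2*cos(x)


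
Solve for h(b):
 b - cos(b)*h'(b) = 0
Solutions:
 h(b) = C1 + Integral(b/cos(b), b)


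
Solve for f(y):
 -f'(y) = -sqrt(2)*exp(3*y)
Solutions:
 f(y) = C1 + sqrt(2)*exp(3*y)/3


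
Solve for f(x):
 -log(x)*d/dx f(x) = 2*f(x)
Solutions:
 f(x) = C1*exp(-2*li(x))


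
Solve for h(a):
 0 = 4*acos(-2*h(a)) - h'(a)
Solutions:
 Integral(1/acos(-2*_y), (_y, h(a))) = C1 + 4*a


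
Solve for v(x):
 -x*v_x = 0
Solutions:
 v(x) = C1


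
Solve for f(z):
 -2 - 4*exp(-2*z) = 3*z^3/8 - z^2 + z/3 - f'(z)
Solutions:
 f(z) = C1 + 3*z^4/32 - z^3/3 + z^2/6 + 2*z - 2*exp(-2*z)


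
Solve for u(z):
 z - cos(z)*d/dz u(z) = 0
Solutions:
 u(z) = C1 + Integral(z/cos(z), z)


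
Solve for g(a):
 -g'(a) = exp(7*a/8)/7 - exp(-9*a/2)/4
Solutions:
 g(a) = C1 - 8*exp(7*a/8)/49 - exp(-9*a/2)/18


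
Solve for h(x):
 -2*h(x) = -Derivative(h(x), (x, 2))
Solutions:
 h(x) = C1*exp(-sqrt(2)*x) + C2*exp(sqrt(2)*x)


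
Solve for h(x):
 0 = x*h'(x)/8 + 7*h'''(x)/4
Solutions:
 h(x) = C1 + Integral(C2*airyai(-14^(2/3)*x/14) + C3*airybi(-14^(2/3)*x/14), x)


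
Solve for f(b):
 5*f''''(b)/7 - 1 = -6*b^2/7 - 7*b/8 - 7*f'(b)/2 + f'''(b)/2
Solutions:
 f(b) = C1 + C2*exp(b*(7*7^(1/3)/(60*sqrt(501) + 1343)^(1/3) + 14 + 7^(2/3)*(60*sqrt(501) + 1343)^(1/3))/60)*sin(sqrt(3)*7^(1/3)*b*(-7^(1/3)*(60*sqrt(501) + 1343)^(1/3) + 7/(60*sqrt(501) + 1343)^(1/3))/60) + C3*exp(b*(7*7^(1/3)/(60*sqrt(501) + 1343)^(1/3) + 14 + 7^(2/3)*(60*sqrt(501) + 1343)^(1/3))/60)*cos(sqrt(3)*7^(1/3)*b*(-7^(1/3)*(60*sqrt(501) + 1343)^(1/3) + 7/(60*sqrt(501) + 1343)^(1/3))/60) + C4*exp(b*(-7^(2/3)*(60*sqrt(501) + 1343)^(1/3) - 7*7^(1/3)/(60*sqrt(501) + 1343)^(1/3) + 7)/30) - 4*b^3/49 - b^2/8 + 74*b/343


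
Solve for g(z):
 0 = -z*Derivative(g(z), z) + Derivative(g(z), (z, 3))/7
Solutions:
 g(z) = C1 + Integral(C2*airyai(7^(1/3)*z) + C3*airybi(7^(1/3)*z), z)


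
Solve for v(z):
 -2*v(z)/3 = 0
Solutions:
 v(z) = 0


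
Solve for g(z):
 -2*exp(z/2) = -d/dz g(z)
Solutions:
 g(z) = C1 + 4*exp(z/2)


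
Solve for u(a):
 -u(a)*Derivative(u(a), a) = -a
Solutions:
 u(a) = -sqrt(C1 + a^2)
 u(a) = sqrt(C1 + a^2)


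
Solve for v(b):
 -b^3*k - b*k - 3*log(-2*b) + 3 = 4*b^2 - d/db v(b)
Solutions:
 v(b) = C1 + b^4*k/4 + 4*b^3/3 + b^2*k/2 + 3*b*log(-b) + 3*b*(-2 + log(2))


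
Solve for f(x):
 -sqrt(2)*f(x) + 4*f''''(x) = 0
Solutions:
 f(x) = C1*exp(-2^(5/8)*x/2) + C2*exp(2^(5/8)*x/2) + C3*sin(2^(5/8)*x/2) + C4*cos(2^(5/8)*x/2)


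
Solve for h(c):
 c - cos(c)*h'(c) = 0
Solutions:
 h(c) = C1 + Integral(c/cos(c), c)


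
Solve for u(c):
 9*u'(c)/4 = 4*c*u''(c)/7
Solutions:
 u(c) = C1 + C2*c^(79/16)


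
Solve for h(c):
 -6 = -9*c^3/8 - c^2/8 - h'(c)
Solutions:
 h(c) = C1 - 9*c^4/32 - c^3/24 + 6*c


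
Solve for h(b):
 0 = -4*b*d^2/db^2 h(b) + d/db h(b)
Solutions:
 h(b) = C1 + C2*b^(5/4)


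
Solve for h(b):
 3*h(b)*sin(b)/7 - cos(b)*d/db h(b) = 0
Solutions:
 h(b) = C1/cos(b)^(3/7)


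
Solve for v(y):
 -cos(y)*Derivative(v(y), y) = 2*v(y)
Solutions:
 v(y) = C1*(sin(y) - 1)/(sin(y) + 1)


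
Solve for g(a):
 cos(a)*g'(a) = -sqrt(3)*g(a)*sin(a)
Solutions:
 g(a) = C1*cos(a)^(sqrt(3))


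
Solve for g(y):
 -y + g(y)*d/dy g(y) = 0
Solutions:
 g(y) = -sqrt(C1 + y^2)
 g(y) = sqrt(C1 + y^2)


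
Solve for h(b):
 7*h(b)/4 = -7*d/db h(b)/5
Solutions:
 h(b) = C1*exp(-5*b/4)


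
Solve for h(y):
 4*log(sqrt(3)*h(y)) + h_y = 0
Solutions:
 Integral(1/(2*log(_y) + log(3)), (_y, h(y)))/2 = C1 - y


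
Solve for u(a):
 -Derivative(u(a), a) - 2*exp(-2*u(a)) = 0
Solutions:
 u(a) = log(-sqrt(C1 - 4*a))
 u(a) = log(C1 - 4*a)/2


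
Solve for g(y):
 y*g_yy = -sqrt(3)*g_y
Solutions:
 g(y) = C1 + C2*y^(1 - sqrt(3))


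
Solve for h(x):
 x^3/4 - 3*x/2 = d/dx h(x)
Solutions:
 h(x) = C1 + x^4/16 - 3*x^2/4


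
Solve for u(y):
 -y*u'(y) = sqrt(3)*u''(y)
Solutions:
 u(y) = C1 + C2*erf(sqrt(2)*3^(3/4)*y/6)


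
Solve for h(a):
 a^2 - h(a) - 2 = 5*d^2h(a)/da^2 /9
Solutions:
 h(a) = C1*sin(3*sqrt(5)*a/5) + C2*cos(3*sqrt(5)*a/5) + a^2 - 28/9


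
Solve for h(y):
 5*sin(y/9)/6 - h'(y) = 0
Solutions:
 h(y) = C1 - 15*cos(y/9)/2


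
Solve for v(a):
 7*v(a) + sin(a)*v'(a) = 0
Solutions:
 v(a) = C1*sqrt(cos(a) + 1)*(cos(a)^3 + 3*cos(a)^2 + 3*cos(a) + 1)/(sqrt(cos(a) - 1)*(cos(a)^3 - 3*cos(a)^2 + 3*cos(a) - 1))


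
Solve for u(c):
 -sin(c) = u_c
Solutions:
 u(c) = C1 + cos(c)


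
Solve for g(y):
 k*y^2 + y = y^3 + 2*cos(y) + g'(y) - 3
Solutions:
 g(y) = C1 + k*y^3/3 - y^4/4 + y^2/2 + 3*y - 2*sin(y)


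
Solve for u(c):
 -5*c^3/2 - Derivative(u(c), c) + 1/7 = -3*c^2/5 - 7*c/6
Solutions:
 u(c) = C1 - 5*c^4/8 + c^3/5 + 7*c^2/12 + c/7


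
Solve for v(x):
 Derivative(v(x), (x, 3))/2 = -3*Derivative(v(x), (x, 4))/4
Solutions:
 v(x) = C1 + C2*x + C3*x^2 + C4*exp(-2*x/3)


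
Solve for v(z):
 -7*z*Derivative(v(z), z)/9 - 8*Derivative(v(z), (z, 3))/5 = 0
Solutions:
 v(z) = C1 + Integral(C2*airyai(-105^(1/3)*z/6) + C3*airybi(-105^(1/3)*z/6), z)


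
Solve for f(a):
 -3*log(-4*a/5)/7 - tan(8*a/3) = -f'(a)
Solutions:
 f(a) = C1 + 3*a*log(-a)/7 - 3*a*log(5)/7 - 3*a/7 + 6*a*log(2)/7 - 3*log(cos(8*a/3))/8


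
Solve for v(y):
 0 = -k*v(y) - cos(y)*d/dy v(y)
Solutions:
 v(y) = C1*exp(k*(log(sin(y) - 1) - log(sin(y) + 1))/2)


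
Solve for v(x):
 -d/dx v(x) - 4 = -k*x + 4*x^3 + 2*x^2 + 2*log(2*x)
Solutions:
 v(x) = C1 + k*x^2/2 - x^4 - 2*x^3/3 - 2*x*log(x) - 2*x - x*log(4)


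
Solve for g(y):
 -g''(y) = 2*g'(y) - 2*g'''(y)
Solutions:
 g(y) = C1 + C2*exp(y*(1 - sqrt(17))/4) + C3*exp(y*(1 + sqrt(17))/4)


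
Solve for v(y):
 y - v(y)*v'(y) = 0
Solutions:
 v(y) = -sqrt(C1 + y^2)
 v(y) = sqrt(C1 + y^2)


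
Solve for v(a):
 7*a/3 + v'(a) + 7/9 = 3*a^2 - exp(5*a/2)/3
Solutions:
 v(a) = C1 + a^3 - 7*a^2/6 - 7*a/9 - 2*exp(5*a/2)/15


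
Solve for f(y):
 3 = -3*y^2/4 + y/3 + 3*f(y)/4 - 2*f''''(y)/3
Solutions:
 f(y) = C1*exp(-2^(1/4)*sqrt(3)*y/2) + C2*exp(2^(1/4)*sqrt(3)*y/2) + C3*sin(2^(1/4)*sqrt(3)*y/2) + C4*cos(2^(1/4)*sqrt(3)*y/2) + y^2 - 4*y/9 + 4


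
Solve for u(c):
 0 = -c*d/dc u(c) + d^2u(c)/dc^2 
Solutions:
 u(c) = C1 + C2*erfi(sqrt(2)*c/2)


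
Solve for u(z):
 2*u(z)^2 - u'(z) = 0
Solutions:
 u(z) = -1/(C1 + 2*z)


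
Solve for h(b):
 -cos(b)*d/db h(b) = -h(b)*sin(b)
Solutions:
 h(b) = C1/cos(b)


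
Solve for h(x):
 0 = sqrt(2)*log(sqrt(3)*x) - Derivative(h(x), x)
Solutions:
 h(x) = C1 + sqrt(2)*x*log(x) - sqrt(2)*x + sqrt(2)*x*log(3)/2


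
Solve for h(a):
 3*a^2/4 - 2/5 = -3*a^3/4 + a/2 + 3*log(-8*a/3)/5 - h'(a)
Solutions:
 h(a) = C1 - 3*a^4/16 - a^3/4 + a^2/4 + 3*a*log(-a)/5 + a*(-3*log(3) - 1 + 9*log(2))/5


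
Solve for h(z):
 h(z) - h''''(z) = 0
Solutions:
 h(z) = C1*exp(-z) + C2*exp(z) + C3*sin(z) + C4*cos(z)


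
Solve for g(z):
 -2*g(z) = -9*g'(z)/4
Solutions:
 g(z) = C1*exp(8*z/9)


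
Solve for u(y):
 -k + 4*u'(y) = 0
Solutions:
 u(y) = C1 + k*y/4


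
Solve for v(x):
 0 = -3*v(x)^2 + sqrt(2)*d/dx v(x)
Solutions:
 v(x) = -2/(C1 + 3*sqrt(2)*x)


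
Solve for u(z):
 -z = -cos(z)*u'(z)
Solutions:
 u(z) = C1 + Integral(z/cos(z), z)


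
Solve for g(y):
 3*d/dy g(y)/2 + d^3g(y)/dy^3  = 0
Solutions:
 g(y) = C1 + C2*sin(sqrt(6)*y/2) + C3*cos(sqrt(6)*y/2)


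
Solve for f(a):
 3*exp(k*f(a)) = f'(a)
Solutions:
 f(a) = Piecewise((log(-1/(C1*k + 3*a*k))/k, Ne(k, 0)), (nan, True))
 f(a) = Piecewise((C1 + 3*a, Eq(k, 0)), (nan, True))


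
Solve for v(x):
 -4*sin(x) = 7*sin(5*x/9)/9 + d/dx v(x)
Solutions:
 v(x) = C1 + 7*cos(5*x/9)/5 + 4*cos(x)


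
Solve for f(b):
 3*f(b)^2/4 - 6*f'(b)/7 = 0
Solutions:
 f(b) = -8/(C1 + 7*b)


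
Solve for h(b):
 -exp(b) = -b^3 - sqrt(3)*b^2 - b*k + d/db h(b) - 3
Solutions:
 h(b) = C1 + b^4/4 + sqrt(3)*b^3/3 + b^2*k/2 + 3*b - exp(b)


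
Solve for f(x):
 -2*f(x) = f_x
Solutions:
 f(x) = C1*exp(-2*x)


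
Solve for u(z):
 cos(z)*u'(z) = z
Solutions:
 u(z) = C1 + Integral(z/cos(z), z)


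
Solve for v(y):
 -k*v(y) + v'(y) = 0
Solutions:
 v(y) = C1*exp(k*y)


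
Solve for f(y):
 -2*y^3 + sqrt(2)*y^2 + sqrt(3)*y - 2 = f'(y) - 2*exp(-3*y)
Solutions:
 f(y) = C1 - y^4/2 + sqrt(2)*y^3/3 + sqrt(3)*y^2/2 - 2*y - 2*exp(-3*y)/3


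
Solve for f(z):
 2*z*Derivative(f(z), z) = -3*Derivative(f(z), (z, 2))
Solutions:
 f(z) = C1 + C2*erf(sqrt(3)*z/3)


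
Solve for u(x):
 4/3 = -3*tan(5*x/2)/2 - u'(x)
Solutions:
 u(x) = C1 - 4*x/3 + 3*log(cos(5*x/2))/5


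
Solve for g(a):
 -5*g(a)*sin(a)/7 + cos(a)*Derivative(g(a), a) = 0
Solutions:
 g(a) = C1/cos(a)^(5/7)


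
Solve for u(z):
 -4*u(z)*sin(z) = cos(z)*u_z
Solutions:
 u(z) = C1*cos(z)^4


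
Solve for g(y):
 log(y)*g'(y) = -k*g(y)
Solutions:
 g(y) = C1*exp(-k*li(y))


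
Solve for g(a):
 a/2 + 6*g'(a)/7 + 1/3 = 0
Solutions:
 g(a) = C1 - 7*a^2/24 - 7*a/18


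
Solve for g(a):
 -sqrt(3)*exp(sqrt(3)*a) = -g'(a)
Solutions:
 g(a) = C1 + exp(sqrt(3)*a)


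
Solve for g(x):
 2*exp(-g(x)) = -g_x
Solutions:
 g(x) = log(C1 - 2*x)


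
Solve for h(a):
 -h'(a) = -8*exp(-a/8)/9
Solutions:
 h(a) = C1 - 64*exp(-a/8)/9


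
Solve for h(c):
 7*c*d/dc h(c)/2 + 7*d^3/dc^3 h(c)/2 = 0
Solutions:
 h(c) = C1 + Integral(C2*airyai(-c) + C3*airybi(-c), c)


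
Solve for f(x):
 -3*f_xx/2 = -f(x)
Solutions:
 f(x) = C1*exp(-sqrt(6)*x/3) + C2*exp(sqrt(6)*x/3)


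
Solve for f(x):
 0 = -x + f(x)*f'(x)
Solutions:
 f(x) = -sqrt(C1 + x^2)
 f(x) = sqrt(C1 + x^2)


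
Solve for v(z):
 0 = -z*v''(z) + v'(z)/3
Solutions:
 v(z) = C1 + C2*z^(4/3)


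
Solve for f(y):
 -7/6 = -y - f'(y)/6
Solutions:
 f(y) = C1 - 3*y^2 + 7*y


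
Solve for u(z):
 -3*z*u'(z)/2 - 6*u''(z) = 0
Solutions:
 u(z) = C1 + C2*erf(sqrt(2)*z/4)


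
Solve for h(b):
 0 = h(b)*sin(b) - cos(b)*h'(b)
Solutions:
 h(b) = C1/cos(b)


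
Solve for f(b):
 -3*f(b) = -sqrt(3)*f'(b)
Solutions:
 f(b) = C1*exp(sqrt(3)*b)


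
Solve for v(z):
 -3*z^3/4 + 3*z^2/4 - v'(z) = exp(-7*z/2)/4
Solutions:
 v(z) = C1 - 3*z^4/16 + z^3/4 + exp(-7*z/2)/14


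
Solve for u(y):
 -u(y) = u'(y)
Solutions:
 u(y) = C1*exp(-y)


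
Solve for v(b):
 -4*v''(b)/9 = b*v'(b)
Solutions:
 v(b) = C1 + C2*erf(3*sqrt(2)*b/4)


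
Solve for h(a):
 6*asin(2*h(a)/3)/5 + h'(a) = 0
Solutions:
 Integral(1/asin(2*_y/3), (_y, h(a))) = C1 - 6*a/5


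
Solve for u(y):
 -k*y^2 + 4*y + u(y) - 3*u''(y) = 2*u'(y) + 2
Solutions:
 u(y) = C1*exp(-y) + C2*exp(y/3) + k*y^2 + 4*k*y + 14*k - 4*y - 6


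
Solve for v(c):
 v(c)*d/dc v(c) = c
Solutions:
 v(c) = -sqrt(C1 + c^2)
 v(c) = sqrt(C1 + c^2)


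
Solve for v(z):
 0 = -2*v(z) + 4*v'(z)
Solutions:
 v(z) = C1*exp(z/2)


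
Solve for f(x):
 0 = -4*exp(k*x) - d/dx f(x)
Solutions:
 f(x) = C1 - 4*exp(k*x)/k


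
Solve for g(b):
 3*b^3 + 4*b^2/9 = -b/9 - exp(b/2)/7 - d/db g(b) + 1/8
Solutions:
 g(b) = C1 - 3*b^4/4 - 4*b^3/27 - b^2/18 + b/8 - 2*exp(b/2)/7


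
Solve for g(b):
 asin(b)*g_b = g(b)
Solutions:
 g(b) = C1*exp(Integral(1/asin(b), b))


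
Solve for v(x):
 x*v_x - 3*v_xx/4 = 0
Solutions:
 v(x) = C1 + C2*erfi(sqrt(6)*x/3)


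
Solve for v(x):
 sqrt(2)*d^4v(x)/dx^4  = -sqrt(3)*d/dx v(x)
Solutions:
 v(x) = C1 + C4*exp(-2^(5/6)*3^(1/6)*x/2) + (C2*sin(2^(5/6)*3^(2/3)*x/4) + C3*cos(2^(5/6)*3^(2/3)*x/4))*exp(2^(5/6)*3^(1/6)*x/4)


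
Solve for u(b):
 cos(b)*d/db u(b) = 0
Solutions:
 u(b) = C1


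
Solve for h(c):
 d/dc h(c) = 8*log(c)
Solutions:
 h(c) = C1 + 8*c*log(c) - 8*c


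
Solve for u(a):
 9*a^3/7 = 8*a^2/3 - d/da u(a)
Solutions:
 u(a) = C1 - 9*a^4/28 + 8*a^3/9


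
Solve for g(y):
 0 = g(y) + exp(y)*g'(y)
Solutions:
 g(y) = C1*exp(exp(-y))


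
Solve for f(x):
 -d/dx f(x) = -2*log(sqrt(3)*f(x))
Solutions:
 -Integral(1/(2*log(_y) + log(3)), (_y, f(x))) = C1 - x


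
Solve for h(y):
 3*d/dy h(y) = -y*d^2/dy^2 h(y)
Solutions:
 h(y) = C1 + C2/y^2


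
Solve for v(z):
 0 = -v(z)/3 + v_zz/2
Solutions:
 v(z) = C1*exp(-sqrt(6)*z/3) + C2*exp(sqrt(6)*z/3)


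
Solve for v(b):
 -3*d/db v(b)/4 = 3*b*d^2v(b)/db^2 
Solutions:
 v(b) = C1 + C2*b^(3/4)


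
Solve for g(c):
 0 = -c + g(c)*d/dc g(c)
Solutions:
 g(c) = -sqrt(C1 + c^2)
 g(c) = sqrt(C1 + c^2)


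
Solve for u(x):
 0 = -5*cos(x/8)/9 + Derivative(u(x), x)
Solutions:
 u(x) = C1 + 40*sin(x/8)/9


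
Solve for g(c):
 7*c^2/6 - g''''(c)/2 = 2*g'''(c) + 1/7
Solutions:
 g(c) = C1 + C2*c + C3*c^2 + C4*exp(-4*c) + 7*c^5/720 - 7*c^4/576 + c^3/4032


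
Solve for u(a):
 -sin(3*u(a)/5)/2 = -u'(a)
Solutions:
 -a/2 + 5*log(cos(3*u(a)/5) - 1)/6 - 5*log(cos(3*u(a)/5) + 1)/6 = C1


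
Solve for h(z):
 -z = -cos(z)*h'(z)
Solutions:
 h(z) = C1 + Integral(z/cos(z), z)


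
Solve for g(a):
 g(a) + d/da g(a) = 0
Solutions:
 g(a) = C1*exp(-a)


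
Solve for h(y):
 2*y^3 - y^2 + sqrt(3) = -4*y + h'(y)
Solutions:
 h(y) = C1 + y^4/2 - y^3/3 + 2*y^2 + sqrt(3)*y


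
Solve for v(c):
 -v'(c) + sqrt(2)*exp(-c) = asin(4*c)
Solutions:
 v(c) = C1 - c*asin(4*c) - sqrt(1 - 16*c^2)/4 - sqrt(2)*exp(-c)


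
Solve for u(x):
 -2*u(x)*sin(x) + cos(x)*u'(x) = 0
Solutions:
 u(x) = C1/cos(x)^2


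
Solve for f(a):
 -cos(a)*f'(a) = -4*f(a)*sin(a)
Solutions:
 f(a) = C1/cos(a)^4


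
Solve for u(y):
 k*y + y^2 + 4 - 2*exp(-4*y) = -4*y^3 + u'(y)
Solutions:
 u(y) = C1 + k*y^2/2 + y^4 + y^3/3 + 4*y + exp(-4*y)/2


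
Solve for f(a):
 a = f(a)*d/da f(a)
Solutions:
 f(a) = -sqrt(C1 + a^2)
 f(a) = sqrt(C1 + a^2)


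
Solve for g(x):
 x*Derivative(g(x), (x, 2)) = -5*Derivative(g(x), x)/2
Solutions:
 g(x) = C1 + C2/x^(3/2)


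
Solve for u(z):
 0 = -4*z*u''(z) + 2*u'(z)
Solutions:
 u(z) = C1 + C2*z^(3/2)


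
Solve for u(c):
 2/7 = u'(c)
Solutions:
 u(c) = C1 + 2*c/7


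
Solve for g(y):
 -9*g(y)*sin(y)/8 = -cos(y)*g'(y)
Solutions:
 g(y) = C1/cos(y)^(9/8)


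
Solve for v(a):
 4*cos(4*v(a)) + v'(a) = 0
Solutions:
 v(a) = -asin((C1 + exp(32*a))/(C1 - exp(32*a)))/4 + pi/4
 v(a) = asin((C1 + exp(32*a))/(C1 - exp(32*a)))/4


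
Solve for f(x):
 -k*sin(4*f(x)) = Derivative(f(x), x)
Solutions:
 f(x) = -acos((-C1 - exp(8*k*x))/(C1 - exp(8*k*x)))/4 + pi/2
 f(x) = acos((-C1 - exp(8*k*x))/(C1 - exp(8*k*x)))/4


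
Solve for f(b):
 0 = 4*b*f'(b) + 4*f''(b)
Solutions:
 f(b) = C1 + C2*erf(sqrt(2)*b/2)


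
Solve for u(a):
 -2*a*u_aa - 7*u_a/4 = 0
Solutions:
 u(a) = C1 + C2*a^(1/8)


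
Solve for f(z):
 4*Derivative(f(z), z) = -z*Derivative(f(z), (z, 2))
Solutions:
 f(z) = C1 + C2/z^3


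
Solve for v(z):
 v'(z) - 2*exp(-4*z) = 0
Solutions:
 v(z) = C1 - exp(-4*z)/2


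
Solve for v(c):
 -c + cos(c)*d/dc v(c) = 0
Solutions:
 v(c) = C1 + Integral(c/cos(c), c)


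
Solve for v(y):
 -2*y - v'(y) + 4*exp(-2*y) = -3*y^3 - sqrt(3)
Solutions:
 v(y) = C1 + 3*y^4/4 - y^2 + sqrt(3)*y - 2*exp(-2*y)


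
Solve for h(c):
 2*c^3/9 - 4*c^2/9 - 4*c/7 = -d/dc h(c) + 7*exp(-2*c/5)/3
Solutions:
 h(c) = C1 - c^4/18 + 4*c^3/27 + 2*c^2/7 - 35*exp(-2*c/5)/6


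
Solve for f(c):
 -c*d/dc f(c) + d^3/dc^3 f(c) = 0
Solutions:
 f(c) = C1 + Integral(C2*airyai(c) + C3*airybi(c), c)


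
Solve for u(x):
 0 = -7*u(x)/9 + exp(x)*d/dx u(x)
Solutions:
 u(x) = C1*exp(-7*exp(-x)/9)


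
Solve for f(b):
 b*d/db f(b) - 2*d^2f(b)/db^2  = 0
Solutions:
 f(b) = C1 + C2*erfi(b/2)


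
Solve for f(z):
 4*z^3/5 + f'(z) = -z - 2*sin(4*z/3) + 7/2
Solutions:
 f(z) = C1 - z^4/5 - z^2/2 + 7*z/2 + 3*cos(4*z/3)/2


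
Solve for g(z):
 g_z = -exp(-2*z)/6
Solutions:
 g(z) = C1 + exp(-2*z)/12


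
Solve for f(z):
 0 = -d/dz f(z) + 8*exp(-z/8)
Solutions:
 f(z) = C1 - 64*exp(-z/8)


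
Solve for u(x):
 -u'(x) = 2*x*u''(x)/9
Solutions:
 u(x) = C1 + C2/x^(7/2)


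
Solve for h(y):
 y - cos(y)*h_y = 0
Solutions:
 h(y) = C1 + Integral(y/cos(y), y)


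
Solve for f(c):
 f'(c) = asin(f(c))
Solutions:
 Integral(1/asin(_y), (_y, f(c))) = C1 + c


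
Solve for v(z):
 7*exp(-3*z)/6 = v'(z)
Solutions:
 v(z) = C1 - 7*exp(-3*z)/18


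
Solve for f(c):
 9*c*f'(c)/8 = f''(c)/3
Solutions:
 f(c) = C1 + C2*erfi(3*sqrt(3)*c/4)


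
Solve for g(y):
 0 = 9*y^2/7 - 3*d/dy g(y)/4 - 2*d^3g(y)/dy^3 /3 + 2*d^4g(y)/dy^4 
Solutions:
 g(y) = C1 + C2*exp(y*(-2^(2/3)*(27*sqrt(6657) + 2203)^(1/3) - 8*2^(1/3)/(27*sqrt(6657) + 2203)^(1/3) + 8)/72)*sin(2^(1/3)*sqrt(3)*y*(-2^(1/3)*(27*sqrt(6657) + 2203)^(1/3) + 8/(27*sqrt(6657) + 2203)^(1/3))/72) + C3*exp(y*(-2^(2/3)*(27*sqrt(6657) + 2203)^(1/3) - 8*2^(1/3)/(27*sqrt(6657) + 2203)^(1/3) + 8)/72)*cos(2^(1/3)*sqrt(3)*y*(-2^(1/3)*(27*sqrt(6657) + 2203)^(1/3) + 8/(27*sqrt(6657) + 2203)^(1/3))/72) + C4*exp(y*(8*2^(1/3)/(27*sqrt(6657) + 2203)^(1/3) + 4 + 2^(2/3)*(27*sqrt(6657) + 2203)^(1/3))/36) + 4*y^3/7 - 64*y/21


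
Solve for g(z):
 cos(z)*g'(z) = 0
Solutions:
 g(z) = C1


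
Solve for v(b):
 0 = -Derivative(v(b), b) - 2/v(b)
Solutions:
 v(b) = -sqrt(C1 - 4*b)
 v(b) = sqrt(C1 - 4*b)


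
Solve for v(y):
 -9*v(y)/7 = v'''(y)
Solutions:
 v(y) = C3*exp(-21^(2/3)*y/7) + (C1*sin(3*3^(1/6)*7^(2/3)*y/14) + C2*cos(3*3^(1/6)*7^(2/3)*y/14))*exp(21^(2/3)*y/14)


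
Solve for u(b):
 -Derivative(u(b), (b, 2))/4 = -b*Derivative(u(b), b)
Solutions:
 u(b) = C1 + C2*erfi(sqrt(2)*b)


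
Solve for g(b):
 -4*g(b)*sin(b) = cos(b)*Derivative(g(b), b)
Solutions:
 g(b) = C1*cos(b)^4


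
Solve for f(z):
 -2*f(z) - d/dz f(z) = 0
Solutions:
 f(z) = C1*exp(-2*z)


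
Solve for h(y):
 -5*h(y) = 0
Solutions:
 h(y) = 0


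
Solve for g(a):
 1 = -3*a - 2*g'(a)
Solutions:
 g(a) = C1 - 3*a^2/4 - a/2


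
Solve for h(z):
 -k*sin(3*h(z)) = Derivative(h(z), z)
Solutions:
 h(z) = -acos((-C1 - exp(6*k*z))/(C1 - exp(6*k*z)))/3 + 2*pi/3
 h(z) = acos((-C1 - exp(6*k*z))/(C1 - exp(6*k*z)))/3


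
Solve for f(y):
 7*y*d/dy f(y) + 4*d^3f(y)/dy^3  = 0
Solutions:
 f(y) = C1 + Integral(C2*airyai(-14^(1/3)*y/2) + C3*airybi(-14^(1/3)*y/2), y)


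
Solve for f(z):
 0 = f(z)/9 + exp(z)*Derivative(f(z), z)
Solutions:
 f(z) = C1*exp(exp(-z)/9)


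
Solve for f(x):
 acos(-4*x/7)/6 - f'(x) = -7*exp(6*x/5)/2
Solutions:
 f(x) = C1 + x*acos(-4*x/7)/6 + sqrt(49 - 16*x^2)/24 + 35*exp(6*x/5)/12


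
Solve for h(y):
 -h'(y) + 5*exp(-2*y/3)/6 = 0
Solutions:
 h(y) = C1 - 5*exp(-2*y/3)/4


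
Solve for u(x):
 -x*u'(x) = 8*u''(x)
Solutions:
 u(x) = C1 + C2*erf(x/4)


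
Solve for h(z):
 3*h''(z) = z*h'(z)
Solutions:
 h(z) = C1 + C2*erfi(sqrt(6)*z/6)


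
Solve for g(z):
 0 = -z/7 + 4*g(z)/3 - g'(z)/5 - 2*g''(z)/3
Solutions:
 g(z) = C1*exp(z*(-3 + sqrt(809))/20) + C2*exp(-z*(3 + sqrt(809))/20) + 3*z/28 + 9/560


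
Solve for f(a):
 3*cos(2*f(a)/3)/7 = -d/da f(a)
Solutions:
 3*a/7 - 3*log(sin(2*f(a)/3) - 1)/4 + 3*log(sin(2*f(a)/3) + 1)/4 = C1


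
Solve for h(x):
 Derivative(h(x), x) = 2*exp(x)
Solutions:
 h(x) = C1 + 2*exp(x)


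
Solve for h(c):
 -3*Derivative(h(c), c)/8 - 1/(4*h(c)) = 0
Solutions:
 h(c) = -sqrt(C1 - 12*c)/3
 h(c) = sqrt(C1 - 12*c)/3


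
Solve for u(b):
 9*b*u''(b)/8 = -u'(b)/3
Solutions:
 u(b) = C1 + C2*b^(19/27)


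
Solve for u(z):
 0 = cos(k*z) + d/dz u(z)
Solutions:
 u(z) = C1 - sin(k*z)/k


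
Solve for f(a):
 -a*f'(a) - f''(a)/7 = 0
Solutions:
 f(a) = C1 + C2*erf(sqrt(14)*a/2)


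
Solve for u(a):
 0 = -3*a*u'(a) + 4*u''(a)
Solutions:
 u(a) = C1 + C2*erfi(sqrt(6)*a/4)


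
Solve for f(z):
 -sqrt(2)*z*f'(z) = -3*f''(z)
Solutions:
 f(z) = C1 + C2*erfi(2^(3/4)*sqrt(3)*z/6)


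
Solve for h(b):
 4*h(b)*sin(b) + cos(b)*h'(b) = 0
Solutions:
 h(b) = C1*cos(b)^4


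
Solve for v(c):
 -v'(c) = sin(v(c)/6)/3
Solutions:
 c/3 + 3*log(cos(v(c)/6) - 1) - 3*log(cos(v(c)/6) + 1) = C1


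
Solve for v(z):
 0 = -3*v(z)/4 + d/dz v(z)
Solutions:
 v(z) = C1*exp(3*z/4)


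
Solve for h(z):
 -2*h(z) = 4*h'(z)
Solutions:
 h(z) = C1*exp(-z/2)


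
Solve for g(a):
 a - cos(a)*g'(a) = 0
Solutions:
 g(a) = C1 + Integral(a/cos(a), a)


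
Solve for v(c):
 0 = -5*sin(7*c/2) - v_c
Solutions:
 v(c) = C1 + 10*cos(7*c/2)/7


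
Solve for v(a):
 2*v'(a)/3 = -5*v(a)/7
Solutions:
 v(a) = C1*exp(-15*a/14)


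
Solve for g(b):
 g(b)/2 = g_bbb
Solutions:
 g(b) = C3*exp(2^(2/3)*b/2) + (C1*sin(2^(2/3)*sqrt(3)*b/4) + C2*cos(2^(2/3)*sqrt(3)*b/4))*exp(-2^(2/3)*b/4)


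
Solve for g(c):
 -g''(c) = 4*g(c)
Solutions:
 g(c) = C1*sin(2*c) + C2*cos(2*c)


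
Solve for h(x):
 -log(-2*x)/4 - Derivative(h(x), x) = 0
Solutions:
 h(x) = C1 - x*log(-x)/4 + x*(1 - log(2))/4


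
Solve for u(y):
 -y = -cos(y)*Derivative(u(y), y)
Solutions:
 u(y) = C1 + Integral(y/cos(y), y)


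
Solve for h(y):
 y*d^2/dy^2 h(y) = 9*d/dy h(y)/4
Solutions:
 h(y) = C1 + C2*y^(13/4)


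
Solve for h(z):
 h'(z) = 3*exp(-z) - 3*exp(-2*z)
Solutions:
 h(z) = C1 - 3*exp(-z) + 3*exp(-2*z)/2


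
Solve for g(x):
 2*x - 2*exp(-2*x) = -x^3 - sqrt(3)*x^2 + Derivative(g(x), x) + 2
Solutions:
 g(x) = C1 + x^4/4 + sqrt(3)*x^3/3 + x^2 - 2*x + exp(-2*x)


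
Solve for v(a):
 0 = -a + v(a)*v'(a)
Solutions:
 v(a) = -sqrt(C1 + a^2)
 v(a) = sqrt(C1 + a^2)


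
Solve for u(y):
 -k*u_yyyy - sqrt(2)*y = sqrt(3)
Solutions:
 u(y) = C1 + C2*y + C3*y^2 + C4*y^3 - sqrt(2)*y^5/(120*k) - sqrt(3)*y^4/(24*k)


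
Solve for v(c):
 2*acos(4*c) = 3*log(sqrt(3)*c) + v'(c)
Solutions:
 v(c) = C1 - 3*c*log(c) + 2*c*acos(4*c) - 3*c*log(3)/2 + 3*c - sqrt(1 - 16*c^2)/2


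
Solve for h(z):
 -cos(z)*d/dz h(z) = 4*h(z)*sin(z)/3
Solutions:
 h(z) = C1*cos(z)^(4/3)


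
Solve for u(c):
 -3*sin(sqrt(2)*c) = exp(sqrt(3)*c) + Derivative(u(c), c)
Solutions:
 u(c) = C1 - sqrt(3)*exp(sqrt(3)*c)/3 + 3*sqrt(2)*cos(sqrt(2)*c)/2


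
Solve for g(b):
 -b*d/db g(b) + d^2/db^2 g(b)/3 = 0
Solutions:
 g(b) = C1 + C2*erfi(sqrt(6)*b/2)


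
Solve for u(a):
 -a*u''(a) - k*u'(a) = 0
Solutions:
 u(a) = C1 + a^(1 - re(k))*(C2*sin(log(a)*Abs(im(k))) + C3*cos(log(a)*im(k)))


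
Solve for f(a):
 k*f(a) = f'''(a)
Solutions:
 f(a) = C1*exp(a*k^(1/3)) + C2*exp(a*k^(1/3)*(-1 + sqrt(3)*I)/2) + C3*exp(-a*k^(1/3)*(1 + sqrt(3)*I)/2)


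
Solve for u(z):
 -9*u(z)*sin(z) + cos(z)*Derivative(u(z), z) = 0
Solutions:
 u(z) = C1/cos(z)^9


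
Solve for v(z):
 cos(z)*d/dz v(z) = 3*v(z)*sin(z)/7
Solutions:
 v(z) = C1/cos(z)^(3/7)


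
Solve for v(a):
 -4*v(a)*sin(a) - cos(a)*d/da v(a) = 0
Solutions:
 v(a) = C1*cos(a)^4


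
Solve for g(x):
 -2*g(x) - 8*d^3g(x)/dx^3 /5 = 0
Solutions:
 g(x) = C3*exp(-10^(1/3)*x/2) + (C1*sin(10^(1/3)*sqrt(3)*x/4) + C2*cos(10^(1/3)*sqrt(3)*x/4))*exp(10^(1/3)*x/4)


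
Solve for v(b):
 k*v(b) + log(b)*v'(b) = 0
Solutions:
 v(b) = C1*exp(-k*li(b))


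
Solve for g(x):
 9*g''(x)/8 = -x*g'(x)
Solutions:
 g(x) = C1 + C2*erf(2*x/3)


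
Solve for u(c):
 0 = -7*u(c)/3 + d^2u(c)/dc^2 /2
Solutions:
 u(c) = C1*exp(-sqrt(42)*c/3) + C2*exp(sqrt(42)*c/3)


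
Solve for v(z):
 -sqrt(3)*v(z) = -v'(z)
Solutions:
 v(z) = C1*exp(sqrt(3)*z)


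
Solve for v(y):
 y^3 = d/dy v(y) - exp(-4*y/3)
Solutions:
 v(y) = C1 + y^4/4 - 3*exp(-4*y/3)/4


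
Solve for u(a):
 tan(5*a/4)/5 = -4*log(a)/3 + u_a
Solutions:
 u(a) = C1 + 4*a*log(a)/3 - 4*a/3 - 4*log(cos(5*a/4))/25


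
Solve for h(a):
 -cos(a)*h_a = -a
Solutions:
 h(a) = C1 + Integral(a/cos(a), a)


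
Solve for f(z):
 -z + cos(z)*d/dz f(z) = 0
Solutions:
 f(z) = C1 + Integral(z/cos(z), z)


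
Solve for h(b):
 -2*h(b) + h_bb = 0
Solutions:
 h(b) = C1*exp(-sqrt(2)*b) + C2*exp(sqrt(2)*b)


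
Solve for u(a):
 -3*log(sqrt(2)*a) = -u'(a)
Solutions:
 u(a) = C1 + 3*a*log(a) - 3*a + 3*a*log(2)/2


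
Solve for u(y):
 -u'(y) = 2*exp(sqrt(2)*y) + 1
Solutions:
 u(y) = C1 - y - sqrt(2)*exp(sqrt(2)*y)


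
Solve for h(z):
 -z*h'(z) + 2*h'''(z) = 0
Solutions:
 h(z) = C1 + Integral(C2*airyai(2^(2/3)*z/2) + C3*airybi(2^(2/3)*z/2), z)


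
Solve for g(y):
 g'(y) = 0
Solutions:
 g(y) = C1


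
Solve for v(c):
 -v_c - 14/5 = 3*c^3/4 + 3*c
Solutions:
 v(c) = C1 - 3*c^4/16 - 3*c^2/2 - 14*c/5


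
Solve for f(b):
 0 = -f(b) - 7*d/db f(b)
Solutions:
 f(b) = C1*exp(-b/7)


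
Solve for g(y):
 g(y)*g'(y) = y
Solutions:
 g(y) = -sqrt(C1 + y^2)
 g(y) = sqrt(C1 + y^2)


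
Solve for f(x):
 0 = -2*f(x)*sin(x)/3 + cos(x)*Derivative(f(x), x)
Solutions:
 f(x) = C1/cos(x)^(2/3)


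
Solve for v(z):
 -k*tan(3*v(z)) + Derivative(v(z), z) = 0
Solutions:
 v(z) = -asin(C1*exp(3*k*z))/3 + pi/3
 v(z) = asin(C1*exp(3*k*z))/3


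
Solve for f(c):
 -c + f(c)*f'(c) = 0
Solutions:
 f(c) = -sqrt(C1 + c^2)
 f(c) = sqrt(C1 + c^2)


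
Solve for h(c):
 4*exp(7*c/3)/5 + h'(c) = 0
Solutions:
 h(c) = C1 - 12*exp(7*c/3)/35


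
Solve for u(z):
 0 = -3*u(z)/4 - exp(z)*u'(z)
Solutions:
 u(z) = C1*exp(3*exp(-z)/4)


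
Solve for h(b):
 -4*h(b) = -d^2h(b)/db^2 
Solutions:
 h(b) = C1*exp(-2*b) + C2*exp(2*b)


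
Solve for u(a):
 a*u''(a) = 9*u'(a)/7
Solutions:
 u(a) = C1 + C2*a^(16/7)


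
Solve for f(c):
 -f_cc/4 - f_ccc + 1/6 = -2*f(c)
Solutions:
 f(c) = C1*exp(-c*((24*sqrt(5178) + 1727)^(-1/3) + 2 + (24*sqrt(5178) + 1727)^(1/3))/24)*sin(sqrt(3)*c*(-(24*sqrt(5178) + 1727)^(1/3) + (24*sqrt(5178) + 1727)^(-1/3))/24) + C2*exp(-c*((24*sqrt(5178) + 1727)^(-1/3) + 2 + (24*sqrt(5178) + 1727)^(1/3))/24)*cos(sqrt(3)*c*(-(24*sqrt(5178) + 1727)^(1/3) + (24*sqrt(5178) + 1727)^(-1/3))/24) + C3*exp(c*(-1 + (24*sqrt(5178) + 1727)^(-1/3) + (24*sqrt(5178) + 1727)^(1/3))/12) - 1/12


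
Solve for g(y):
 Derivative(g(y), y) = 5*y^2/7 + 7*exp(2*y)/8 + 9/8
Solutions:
 g(y) = C1 + 5*y^3/21 + 9*y/8 + 7*exp(2*y)/16


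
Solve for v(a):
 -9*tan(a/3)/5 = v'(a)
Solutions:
 v(a) = C1 + 27*log(cos(a/3))/5


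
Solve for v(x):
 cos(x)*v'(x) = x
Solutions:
 v(x) = C1 + Integral(x/cos(x), x)


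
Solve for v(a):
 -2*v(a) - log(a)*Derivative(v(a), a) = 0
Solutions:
 v(a) = C1*exp(-2*li(a))


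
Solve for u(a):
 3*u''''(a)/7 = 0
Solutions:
 u(a) = C1 + C2*a + C3*a^2 + C4*a^3


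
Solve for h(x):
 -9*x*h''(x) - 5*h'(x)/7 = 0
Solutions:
 h(x) = C1 + C2*x^(58/63)


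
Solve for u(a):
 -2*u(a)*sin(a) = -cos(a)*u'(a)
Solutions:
 u(a) = C1/cos(a)^2


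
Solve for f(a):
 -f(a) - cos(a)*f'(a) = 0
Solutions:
 f(a) = C1*sqrt(sin(a) - 1)/sqrt(sin(a) + 1)


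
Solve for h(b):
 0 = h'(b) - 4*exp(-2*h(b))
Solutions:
 h(b) = log(-sqrt(C1 + 8*b))
 h(b) = log(C1 + 8*b)/2


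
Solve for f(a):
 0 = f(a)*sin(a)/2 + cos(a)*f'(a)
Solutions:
 f(a) = C1*sqrt(cos(a))


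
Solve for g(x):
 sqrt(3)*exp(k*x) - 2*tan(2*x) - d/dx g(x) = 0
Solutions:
 g(x) = C1 + sqrt(3)*Piecewise((exp(k*x)/k, Ne(k, 0)), (x, True)) + log(cos(2*x))


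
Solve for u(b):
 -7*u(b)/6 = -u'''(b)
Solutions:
 u(b) = C3*exp(6^(2/3)*7^(1/3)*b/6) + (C1*sin(2^(2/3)*3^(1/6)*7^(1/3)*b/4) + C2*cos(2^(2/3)*3^(1/6)*7^(1/3)*b/4))*exp(-6^(2/3)*7^(1/3)*b/12)


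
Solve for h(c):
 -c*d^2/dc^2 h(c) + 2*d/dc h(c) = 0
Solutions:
 h(c) = C1 + C2*c^3


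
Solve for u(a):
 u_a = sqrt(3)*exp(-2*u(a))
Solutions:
 u(a) = log(-sqrt(C1 + 2*sqrt(3)*a))
 u(a) = log(C1 + 2*sqrt(3)*a)/2


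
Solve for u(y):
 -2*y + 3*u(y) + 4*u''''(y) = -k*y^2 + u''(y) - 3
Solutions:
 u(y) = -k*y^2/3 - 2*k/9 + 2*y/3 + (C1*sin(sqrt(2)*3^(1/4)*y*sin(atan(sqrt(47))/2)/2) + C2*cos(sqrt(2)*3^(1/4)*y*sin(atan(sqrt(47))/2)/2))*exp(-sqrt(2)*3^(1/4)*y*cos(atan(sqrt(47))/2)/2) + (C3*sin(sqrt(2)*3^(1/4)*y*sin(atan(sqrt(47))/2)/2) + C4*cos(sqrt(2)*3^(1/4)*y*sin(atan(sqrt(47))/2)/2))*exp(sqrt(2)*3^(1/4)*y*cos(atan(sqrt(47))/2)/2) - 1


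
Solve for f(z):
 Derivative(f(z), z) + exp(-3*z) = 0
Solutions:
 f(z) = C1 + exp(-3*z)/3


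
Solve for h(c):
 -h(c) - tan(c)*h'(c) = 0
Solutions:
 h(c) = C1/sin(c)


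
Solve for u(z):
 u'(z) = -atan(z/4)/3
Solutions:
 u(z) = C1 - z*atan(z/4)/3 + 2*log(z^2 + 16)/3


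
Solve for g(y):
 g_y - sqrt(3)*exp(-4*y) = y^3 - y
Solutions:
 g(y) = C1 + y^4/4 - y^2/2 - sqrt(3)*exp(-4*y)/4


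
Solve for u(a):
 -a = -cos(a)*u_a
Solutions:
 u(a) = C1 + Integral(a/cos(a), a)


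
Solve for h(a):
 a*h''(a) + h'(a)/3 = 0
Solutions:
 h(a) = C1 + C2*a^(2/3)


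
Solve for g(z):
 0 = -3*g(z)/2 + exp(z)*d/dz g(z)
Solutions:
 g(z) = C1*exp(-3*exp(-z)/2)


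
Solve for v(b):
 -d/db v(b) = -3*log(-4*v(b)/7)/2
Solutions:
 -2*Integral(1/(log(-_y) - log(7) + 2*log(2)), (_y, v(b)))/3 = C1 - b


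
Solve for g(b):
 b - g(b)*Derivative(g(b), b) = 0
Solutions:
 g(b) = -sqrt(C1 + b^2)
 g(b) = sqrt(C1 + b^2)


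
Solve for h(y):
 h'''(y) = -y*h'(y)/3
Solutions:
 h(y) = C1 + Integral(C2*airyai(-3^(2/3)*y/3) + C3*airybi(-3^(2/3)*y/3), y)


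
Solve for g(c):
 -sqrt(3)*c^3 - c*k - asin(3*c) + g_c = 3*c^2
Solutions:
 g(c) = C1 + sqrt(3)*c^4/4 + c^3 + c^2*k/2 + c*asin(3*c) + sqrt(1 - 9*c^2)/3


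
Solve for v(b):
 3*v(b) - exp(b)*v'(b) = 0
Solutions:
 v(b) = C1*exp(-3*exp(-b))


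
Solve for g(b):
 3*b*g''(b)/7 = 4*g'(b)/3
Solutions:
 g(b) = C1 + C2*b^(37/9)


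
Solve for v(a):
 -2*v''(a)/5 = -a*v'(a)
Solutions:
 v(a) = C1 + C2*erfi(sqrt(5)*a/2)


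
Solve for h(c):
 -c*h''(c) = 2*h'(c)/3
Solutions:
 h(c) = C1 + C2*c^(1/3)


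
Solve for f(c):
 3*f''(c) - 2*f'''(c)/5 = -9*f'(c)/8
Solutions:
 f(c) = C1 + C2*exp(3*c*(5 - sqrt(30))/4) + C3*exp(3*c*(5 + sqrt(30))/4)


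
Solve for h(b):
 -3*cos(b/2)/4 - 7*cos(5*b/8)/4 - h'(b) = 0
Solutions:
 h(b) = C1 - 3*sin(b/2)/2 - 14*sin(5*b/8)/5


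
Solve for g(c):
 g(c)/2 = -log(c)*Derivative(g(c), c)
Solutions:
 g(c) = C1*exp(-li(c)/2)


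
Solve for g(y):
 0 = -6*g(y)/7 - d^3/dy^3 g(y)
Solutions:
 g(y) = C3*exp(-6^(1/3)*7^(2/3)*y/7) + (C1*sin(2^(1/3)*3^(5/6)*7^(2/3)*y/14) + C2*cos(2^(1/3)*3^(5/6)*7^(2/3)*y/14))*exp(6^(1/3)*7^(2/3)*y/14)


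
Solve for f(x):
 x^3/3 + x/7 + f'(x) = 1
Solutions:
 f(x) = C1 - x^4/12 - x^2/14 + x


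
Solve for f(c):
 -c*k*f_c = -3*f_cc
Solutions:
 f(c) = Piecewise((-sqrt(6)*sqrt(pi)*C1*erf(sqrt(6)*c*sqrt(-k)/6)/(2*sqrt(-k)) - C2, (k > 0) | (k < 0)), (-C1*c - C2, True))


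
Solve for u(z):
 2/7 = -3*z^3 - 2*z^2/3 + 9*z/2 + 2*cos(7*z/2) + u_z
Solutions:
 u(z) = C1 + 3*z^4/4 + 2*z^3/9 - 9*z^2/4 + 2*z/7 - 4*sin(7*z/2)/7


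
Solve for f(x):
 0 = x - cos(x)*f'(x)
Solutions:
 f(x) = C1 + Integral(x/cos(x), x)


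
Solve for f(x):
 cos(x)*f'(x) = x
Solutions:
 f(x) = C1 + Integral(x/cos(x), x)


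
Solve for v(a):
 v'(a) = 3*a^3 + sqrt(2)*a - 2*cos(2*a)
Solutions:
 v(a) = C1 + 3*a^4/4 + sqrt(2)*a^2/2 - sin(2*a)


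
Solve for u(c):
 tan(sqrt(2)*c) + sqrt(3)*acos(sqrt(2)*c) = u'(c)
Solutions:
 u(c) = C1 + sqrt(3)*(c*acos(sqrt(2)*c) - sqrt(2)*sqrt(1 - 2*c^2)/2) - sqrt(2)*log(cos(sqrt(2)*c))/2


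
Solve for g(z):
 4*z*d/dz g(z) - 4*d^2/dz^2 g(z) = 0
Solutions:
 g(z) = C1 + C2*erfi(sqrt(2)*z/2)


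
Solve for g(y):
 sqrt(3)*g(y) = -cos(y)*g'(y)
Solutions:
 g(y) = C1*(sin(y) - 1)^(sqrt(3)/2)/(sin(y) + 1)^(sqrt(3)/2)


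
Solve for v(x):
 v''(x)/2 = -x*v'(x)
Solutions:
 v(x) = C1 + C2*erf(x)


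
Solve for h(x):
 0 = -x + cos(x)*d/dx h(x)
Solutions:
 h(x) = C1 + Integral(x/cos(x), x)


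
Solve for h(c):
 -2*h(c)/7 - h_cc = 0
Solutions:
 h(c) = C1*sin(sqrt(14)*c/7) + C2*cos(sqrt(14)*c/7)


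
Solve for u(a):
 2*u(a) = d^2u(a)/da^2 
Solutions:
 u(a) = C1*exp(-sqrt(2)*a) + C2*exp(sqrt(2)*a)


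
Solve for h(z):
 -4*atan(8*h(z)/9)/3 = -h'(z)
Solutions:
 Integral(1/atan(8*_y/9), (_y, h(z))) = C1 + 4*z/3


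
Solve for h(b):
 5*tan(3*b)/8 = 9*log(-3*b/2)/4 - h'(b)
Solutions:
 h(b) = C1 + 9*b*log(-b)/4 - 9*b/4 - 9*b*log(2)/4 + 9*b*log(3)/4 + 5*log(cos(3*b))/24


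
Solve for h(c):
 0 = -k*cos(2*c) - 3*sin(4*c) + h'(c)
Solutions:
 h(c) = C1 + k*sin(2*c)/2 - 3*cos(4*c)/4


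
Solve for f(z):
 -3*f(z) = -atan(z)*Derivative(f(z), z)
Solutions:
 f(z) = C1*exp(3*Integral(1/atan(z), z))


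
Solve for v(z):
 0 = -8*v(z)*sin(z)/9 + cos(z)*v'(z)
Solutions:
 v(z) = C1/cos(z)^(8/9)


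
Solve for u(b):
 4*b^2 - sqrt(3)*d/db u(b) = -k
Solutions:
 u(b) = C1 + 4*sqrt(3)*b^3/9 + sqrt(3)*b*k/3


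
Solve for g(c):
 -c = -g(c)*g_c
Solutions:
 g(c) = -sqrt(C1 + c^2)
 g(c) = sqrt(C1 + c^2)


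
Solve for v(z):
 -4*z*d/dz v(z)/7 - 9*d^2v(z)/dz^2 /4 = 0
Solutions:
 v(z) = C1 + C2*erf(2*sqrt(14)*z/21)


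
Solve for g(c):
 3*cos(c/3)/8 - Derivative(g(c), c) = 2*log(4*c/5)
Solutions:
 g(c) = C1 - 2*c*log(c) - 4*c*log(2) + 2*c + 2*c*log(5) + 9*sin(c/3)/8


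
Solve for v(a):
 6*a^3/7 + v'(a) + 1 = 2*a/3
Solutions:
 v(a) = C1 - 3*a^4/14 + a^2/3 - a


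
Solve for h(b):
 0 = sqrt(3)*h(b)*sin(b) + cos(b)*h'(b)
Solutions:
 h(b) = C1*cos(b)^(sqrt(3))


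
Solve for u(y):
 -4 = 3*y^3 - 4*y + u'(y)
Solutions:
 u(y) = C1 - 3*y^4/4 + 2*y^2 - 4*y


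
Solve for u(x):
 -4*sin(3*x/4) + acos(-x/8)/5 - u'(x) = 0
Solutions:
 u(x) = C1 + x*acos(-x/8)/5 + sqrt(64 - x^2)/5 + 16*cos(3*x/4)/3


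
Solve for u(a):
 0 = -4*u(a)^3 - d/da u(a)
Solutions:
 u(a) = -sqrt(2)*sqrt(-1/(C1 - 4*a))/2
 u(a) = sqrt(2)*sqrt(-1/(C1 - 4*a))/2


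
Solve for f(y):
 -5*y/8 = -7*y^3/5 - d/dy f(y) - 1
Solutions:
 f(y) = C1 - 7*y^4/20 + 5*y^2/16 - y


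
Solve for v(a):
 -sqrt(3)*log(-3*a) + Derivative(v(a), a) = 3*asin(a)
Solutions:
 v(a) = C1 + sqrt(3)*a*(log(-a) - 1) + 3*a*asin(a) + sqrt(3)*a*log(3) + 3*sqrt(1 - a^2)


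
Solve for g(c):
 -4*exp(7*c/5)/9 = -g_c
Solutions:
 g(c) = C1 + 20*exp(7*c/5)/63


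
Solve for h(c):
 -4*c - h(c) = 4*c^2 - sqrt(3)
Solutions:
 h(c) = -4*c^2 - 4*c + sqrt(3)


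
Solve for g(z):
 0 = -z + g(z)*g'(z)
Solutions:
 g(z) = -sqrt(C1 + z^2)
 g(z) = sqrt(C1 + z^2)


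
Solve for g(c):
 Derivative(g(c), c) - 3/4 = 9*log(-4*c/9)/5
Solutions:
 g(c) = C1 + 9*c*log(-c)/5 + 3*c*(-24*log(3) - 7 + 24*log(2))/20


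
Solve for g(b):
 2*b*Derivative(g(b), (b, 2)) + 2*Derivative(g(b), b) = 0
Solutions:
 g(b) = C1 + C2*log(b)


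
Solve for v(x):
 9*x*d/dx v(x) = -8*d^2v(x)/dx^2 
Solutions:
 v(x) = C1 + C2*erf(3*x/4)


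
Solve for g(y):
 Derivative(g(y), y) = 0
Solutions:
 g(y) = C1


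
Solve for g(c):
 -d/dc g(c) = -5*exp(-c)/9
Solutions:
 g(c) = C1 - 5*exp(-c)/9


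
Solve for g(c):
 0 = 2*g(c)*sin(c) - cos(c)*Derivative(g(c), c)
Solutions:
 g(c) = C1/cos(c)^2


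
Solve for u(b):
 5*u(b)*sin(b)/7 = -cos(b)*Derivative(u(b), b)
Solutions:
 u(b) = C1*cos(b)^(5/7)


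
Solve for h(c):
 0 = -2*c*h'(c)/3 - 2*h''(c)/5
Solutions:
 h(c) = C1 + C2*erf(sqrt(30)*c/6)


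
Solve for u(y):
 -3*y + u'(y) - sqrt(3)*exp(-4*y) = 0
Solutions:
 u(y) = C1 + 3*y^2/2 - sqrt(3)*exp(-4*y)/4


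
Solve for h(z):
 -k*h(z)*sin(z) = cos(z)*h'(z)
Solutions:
 h(z) = C1*exp(k*log(cos(z)))


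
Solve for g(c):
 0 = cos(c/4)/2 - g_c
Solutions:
 g(c) = C1 + 2*sin(c/4)


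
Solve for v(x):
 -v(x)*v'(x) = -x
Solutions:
 v(x) = -sqrt(C1 + x^2)
 v(x) = sqrt(C1 + x^2)


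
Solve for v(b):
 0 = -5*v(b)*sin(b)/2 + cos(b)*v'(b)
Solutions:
 v(b) = C1/cos(b)^(5/2)


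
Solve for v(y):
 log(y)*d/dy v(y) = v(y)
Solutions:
 v(y) = C1*exp(li(y))


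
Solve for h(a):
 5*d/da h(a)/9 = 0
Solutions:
 h(a) = C1


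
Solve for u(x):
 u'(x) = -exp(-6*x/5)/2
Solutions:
 u(x) = C1 + 5*exp(-6*x/5)/12


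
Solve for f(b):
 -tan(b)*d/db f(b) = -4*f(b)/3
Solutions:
 f(b) = C1*sin(b)^(4/3)


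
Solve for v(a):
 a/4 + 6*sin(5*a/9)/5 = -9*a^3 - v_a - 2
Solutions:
 v(a) = C1 - 9*a^4/4 - a^2/8 - 2*a + 54*cos(5*a/9)/25


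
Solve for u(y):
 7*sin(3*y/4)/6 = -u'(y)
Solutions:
 u(y) = C1 + 14*cos(3*y/4)/9


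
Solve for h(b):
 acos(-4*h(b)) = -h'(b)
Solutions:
 Integral(1/acos(-4*_y), (_y, h(b))) = C1 - b


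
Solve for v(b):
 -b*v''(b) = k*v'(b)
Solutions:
 v(b) = C1 + b^(1 - re(k))*(C2*sin(log(b)*Abs(im(k))) + C3*cos(log(b)*im(k)))


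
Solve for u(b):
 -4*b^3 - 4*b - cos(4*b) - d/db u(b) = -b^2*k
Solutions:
 u(b) = C1 - b^4 + b^3*k/3 - 2*b^2 - sin(4*b)/4


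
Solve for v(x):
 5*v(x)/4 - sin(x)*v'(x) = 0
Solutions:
 v(x) = C1*(cos(x) - 1)^(5/8)/(cos(x) + 1)^(5/8)


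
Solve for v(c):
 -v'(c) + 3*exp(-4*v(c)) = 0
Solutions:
 v(c) = log(-I*(C1 + 12*c)^(1/4))
 v(c) = log(I*(C1 + 12*c)^(1/4))
 v(c) = log(-(C1 + 12*c)^(1/4))
 v(c) = log(C1 + 12*c)/4


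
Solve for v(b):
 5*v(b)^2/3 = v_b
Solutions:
 v(b) = -3/(C1 + 5*b)


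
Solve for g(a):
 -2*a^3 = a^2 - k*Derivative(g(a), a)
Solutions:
 g(a) = C1 + a^4/(2*k) + a^3/(3*k)


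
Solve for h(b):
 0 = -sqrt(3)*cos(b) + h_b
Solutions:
 h(b) = C1 + sqrt(3)*sin(b)


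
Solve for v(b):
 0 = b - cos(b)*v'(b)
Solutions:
 v(b) = C1 + Integral(b/cos(b), b)


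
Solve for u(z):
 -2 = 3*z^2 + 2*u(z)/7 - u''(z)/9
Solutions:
 u(z) = C1*exp(-3*sqrt(14)*z/7) + C2*exp(3*sqrt(14)*z/7) - 21*z^2/2 - 91/6


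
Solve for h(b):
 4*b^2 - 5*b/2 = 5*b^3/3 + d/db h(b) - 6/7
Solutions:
 h(b) = C1 - 5*b^4/12 + 4*b^3/3 - 5*b^2/4 + 6*b/7


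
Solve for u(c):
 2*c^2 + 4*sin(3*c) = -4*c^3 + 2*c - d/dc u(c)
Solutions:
 u(c) = C1 - c^4 - 2*c^3/3 + c^2 + 4*cos(3*c)/3


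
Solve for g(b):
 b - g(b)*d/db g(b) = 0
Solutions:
 g(b) = -sqrt(C1 + b^2)
 g(b) = sqrt(C1 + b^2)


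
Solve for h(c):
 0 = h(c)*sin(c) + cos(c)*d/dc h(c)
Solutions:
 h(c) = C1*cos(c)


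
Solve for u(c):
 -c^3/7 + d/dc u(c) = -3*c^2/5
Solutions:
 u(c) = C1 + c^4/28 - c^3/5


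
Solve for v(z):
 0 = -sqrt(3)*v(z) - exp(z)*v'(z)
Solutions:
 v(z) = C1*exp(sqrt(3)*exp(-z))


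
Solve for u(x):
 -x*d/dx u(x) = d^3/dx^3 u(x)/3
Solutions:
 u(x) = C1 + Integral(C2*airyai(-3^(1/3)*x) + C3*airybi(-3^(1/3)*x), x)
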